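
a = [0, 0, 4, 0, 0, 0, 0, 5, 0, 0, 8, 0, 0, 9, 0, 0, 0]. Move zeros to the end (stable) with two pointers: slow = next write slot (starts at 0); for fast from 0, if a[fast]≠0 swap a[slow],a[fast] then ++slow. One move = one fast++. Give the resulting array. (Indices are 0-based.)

[4, 5, 8, 9, 0, 0, 0, 0, 0, 0, 0, 0, 0, 0, 0, 0, 0]

slow=0 fast=0: a[fast]=0, fast++
slow=0 fast=1: a[fast]=0, fast++
slow=0 fast=2: a[fast]=4≠0 swap→a[0]=4, slow++,fast++
slow=1 fast=3: a[fast]=0, fast++
slow=1 fast=4: a[fast]=0, fast++
slow=1 fast=5: a[fast]=0, fast++
slow=1 fast=6: a[fast]=0, fast++
slow=1 fast=7: a[fast]=5≠0 swap→a[1]=5, slow++,fast++
slow=2 fast=8: a[fast]=0, fast++
slow=2 fast=9: a[fast]=0, fast++
slow=2 fast=10: a[fast]=8≠0 swap→a[2]=8, slow++,fast++
slow=3 fast=11: a[fast]=0, fast++
slow=3 fast=12: a[fast]=0, fast++
slow=3 fast=13: a[fast]=9≠0 swap→a[3]=9, slow++,fast++
slow=4 fast=14: a[fast]=0, fast++
slow=4 fast=15: a[fast]=0, fast++
slow=4 fast=16: a[fast]=0, fast++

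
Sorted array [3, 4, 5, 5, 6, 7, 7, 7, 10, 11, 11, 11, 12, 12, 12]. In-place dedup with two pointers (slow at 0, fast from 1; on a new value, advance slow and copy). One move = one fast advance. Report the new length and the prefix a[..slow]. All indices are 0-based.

length 8; prefix = [3, 4, 5, 6, 7, 10, 11, 12]

(s=0,f=1) a[fast]=4≠a[slow]=3 write a[1]=4 → slow++,fast++
(s=1,f=2) a[fast]=5≠a[slow]=4 write a[2]=5 → slow++,fast++
(s=2,f=3) a[fast]=5=a[slow] dup → fast++
(s=2,f=4) a[fast]=6≠a[slow]=5 write a[3]=6 → slow++,fast++
(s=3,f=5) a[fast]=7≠a[slow]=6 write a[4]=7 → slow++,fast++
(s=4,f=6) a[fast]=7=a[slow] dup → fast++
(s=4,f=7) a[fast]=7=a[slow] dup → fast++
(s=4,f=8) a[fast]=10≠a[slow]=7 write a[5]=10 → slow++,fast++
(s=5,f=9) a[fast]=11≠a[slow]=10 write a[6]=11 → slow++,fast++
(s=6,f=10) a[fast]=11=a[slow] dup → fast++
(s=6,f=11) a[fast]=11=a[slow] dup → fast++
(s=6,f=12) a[fast]=12≠a[slow]=11 write a[7]=12 → slow++,fast++
(s=7,f=13) a[fast]=12=a[slow] dup → fast++
(s=7,f=14) a[fast]=12=a[slow] dup → fast++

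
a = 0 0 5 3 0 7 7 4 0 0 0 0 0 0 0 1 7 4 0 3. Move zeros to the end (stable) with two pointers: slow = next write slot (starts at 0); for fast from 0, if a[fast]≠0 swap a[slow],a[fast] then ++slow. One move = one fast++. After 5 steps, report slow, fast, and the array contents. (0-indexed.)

slow=2, fast=5, a=[5, 3, 0, 0, 0, 7, 7, 4, 0, 0, 0, 0, 0, 0, 0, 1, 7, 4, 0, 3]

(s=0,f=0) a[fast]=0 → fast++
(s=0,f=1) a[fast]=0 → fast++
(s=0,f=2) a[fast]=5≠0 swap→a[0]=5 → slow++,fast++
(s=1,f=3) a[fast]=3≠0 swap→a[1]=3 → slow++,fast++
(s=2,f=4) a[fast]=0 → fast++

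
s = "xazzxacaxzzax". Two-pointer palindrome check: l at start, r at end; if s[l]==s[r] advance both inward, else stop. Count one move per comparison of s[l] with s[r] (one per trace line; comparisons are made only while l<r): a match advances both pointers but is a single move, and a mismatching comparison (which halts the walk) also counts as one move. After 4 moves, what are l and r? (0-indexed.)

l=4, r=8

[0,12] 'x'=='x' → l++,r--
[1,11] 'a'=='a' → l++,r--
[2,10] 'z'=='z' → l++,r--
[3,9] 'z'=='z' → l++,r--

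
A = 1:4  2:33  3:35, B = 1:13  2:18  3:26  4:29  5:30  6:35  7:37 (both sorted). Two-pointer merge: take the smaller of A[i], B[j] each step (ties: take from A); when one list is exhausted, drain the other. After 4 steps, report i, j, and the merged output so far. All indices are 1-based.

[i=1,j=1] A[i]=4<=B[j]=13 take 4 → i++
[i=2,j=1] A[i]=33>B[j]=13 take 13 → j++
[i=2,j=2] A[i]=33>B[j]=18 take 18 → j++
[i=2,j=3] A[i]=33>B[j]=26 take 26 → j++

i=2, j=4, merged so far=[4, 13, 18, 26]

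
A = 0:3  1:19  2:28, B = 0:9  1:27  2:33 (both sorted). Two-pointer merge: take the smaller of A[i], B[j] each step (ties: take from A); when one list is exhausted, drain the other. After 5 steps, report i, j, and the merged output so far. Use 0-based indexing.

i=3, j=2, merged so far=[3, 9, 19, 27, 28]

i=0 j=0: A[i]=3<=B[j]=9 take 3, i++
i=1 j=0: A[i]=19>B[j]=9 take 9, j++
i=1 j=1: A[i]=19<=B[j]=27 take 19, i++
i=2 j=1: A[i]=28>B[j]=27 take 27, j++
i=2 j=2: A[i]=28<=B[j]=33 take 28, i++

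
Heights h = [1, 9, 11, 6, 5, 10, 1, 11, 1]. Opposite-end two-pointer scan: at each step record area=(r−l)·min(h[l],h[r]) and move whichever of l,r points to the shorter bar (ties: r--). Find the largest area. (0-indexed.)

max area = 55

[0,8] min(1,1)*8=8 best=8 * → r--
[0,7] min(1,11)*7=7 best=8 → l++
[1,7] min(9,11)*6=54 best=54 * → l++
[2,7] min(11,11)*5=55 best=55 * → r--
[2,6] min(11,1)*4=4 best=55 → r--
[2,5] min(11,10)*3=30 best=55 → r--
[2,4] min(11,5)*2=10 best=55 → r--
[2,3] min(11,6)*1=6 best=55 → r--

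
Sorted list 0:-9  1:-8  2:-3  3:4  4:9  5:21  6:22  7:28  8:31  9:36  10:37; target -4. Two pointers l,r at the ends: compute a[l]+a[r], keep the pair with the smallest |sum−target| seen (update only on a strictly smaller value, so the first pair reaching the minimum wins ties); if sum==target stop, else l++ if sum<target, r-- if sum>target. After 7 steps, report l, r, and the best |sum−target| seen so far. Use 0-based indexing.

[0,10] -9+37=28 d=32 * → r--
[0,9] -9+36=27 d=31 * → r--
[0,8] -9+31=22 d=26 * → r--
[0,7] -9+28=19 d=23 * → r--
[0,6] -9+22=13 d=17 * → r--
[0,5] -9+21=12 d=16 * → r--
[0,4] -9+9=0 d=4 * → r--

l=0, r=3, best |Δ|=4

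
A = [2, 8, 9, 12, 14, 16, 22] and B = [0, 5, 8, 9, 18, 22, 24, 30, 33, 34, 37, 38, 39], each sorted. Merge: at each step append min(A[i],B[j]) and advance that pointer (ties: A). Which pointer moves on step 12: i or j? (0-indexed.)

[i=0,j=0] A[i]=2>B[j]=0 take 0 → j++
[i=0,j=1] A[i]=2<=B[j]=5 take 2 → i++
[i=1,j=1] A[i]=8>B[j]=5 take 5 → j++
[i=1,j=2] A[i]=8<=B[j]=8 take 8 → i++
[i=2,j=2] A[i]=9>B[j]=8 take 8 → j++
[i=2,j=3] A[i]=9<=B[j]=9 take 9 → i++
[i=3,j=3] A[i]=12>B[j]=9 take 9 → j++
[i=3,j=4] A[i]=12<=B[j]=18 take 12 → i++
[i=4,j=4] A[i]=14<=B[j]=18 take 14 → i++
[i=5,j=4] A[i]=16<=B[j]=18 take 16 → i++
[i=6,j=4] A[i]=22>B[j]=18 take 18 → j++
[i=6,j=5] A[i]=22<=B[j]=22 take 22 → i++

i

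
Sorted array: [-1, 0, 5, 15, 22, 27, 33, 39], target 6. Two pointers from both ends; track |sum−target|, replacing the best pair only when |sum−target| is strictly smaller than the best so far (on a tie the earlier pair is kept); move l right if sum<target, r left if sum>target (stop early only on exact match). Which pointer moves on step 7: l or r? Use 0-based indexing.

l

[0,7] -1+39=38 d=32 * → r--
[0,6] -1+33=32 d=26 * → r--
[0,5] -1+27=26 d=20 * → r--
[0,4] -1+22=21 d=15 * → r--
[0,3] -1+15=14 d=8 * → r--
[0,2] -1+5=4 d=2 * → l++
[1,2] 0+5=5 d=1 * → l++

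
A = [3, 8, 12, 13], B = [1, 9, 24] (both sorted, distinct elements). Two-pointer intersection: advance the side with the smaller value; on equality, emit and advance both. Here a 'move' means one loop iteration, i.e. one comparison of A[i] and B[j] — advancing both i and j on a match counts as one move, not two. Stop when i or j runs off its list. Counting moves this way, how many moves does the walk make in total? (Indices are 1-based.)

[i=1,j=1] 3>1 → j++
[i=1,j=2] 3<9 → i++
[i=2,j=2] 8<9 → i++
[i=3,j=2] 12>9 → j++
[i=3,j=3] 12<24 → i++
[i=4,j=3] 13<24 → i++

6 moves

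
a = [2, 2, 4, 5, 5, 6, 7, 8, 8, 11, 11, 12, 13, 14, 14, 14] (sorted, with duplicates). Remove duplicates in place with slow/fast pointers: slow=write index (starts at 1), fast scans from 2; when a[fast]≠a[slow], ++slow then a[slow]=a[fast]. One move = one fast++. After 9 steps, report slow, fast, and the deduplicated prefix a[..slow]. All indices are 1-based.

slow=7, fast=11, prefix=[2, 4, 5, 6, 7, 8, 11]

slow=1 fast=2: a[fast]=2=a[slow] dup, fast++
slow=1 fast=3: a[fast]=4≠a[slow]=2 write a[2]=4, slow++,fast++
slow=2 fast=4: a[fast]=5≠a[slow]=4 write a[3]=5, slow++,fast++
slow=3 fast=5: a[fast]=5=a[slow] dup, fast++
slow=3 fast=6: a[fast]=6≠a[slow]=5 write a[4]=6, slow++,fast++
slow=4 fast=7: a[fast]=7≠a[slow]=6 write a[5]=7, slow++,fast++
slow=5 fast=8: a[fast]=8≠a[slow]=7 write a[6]=8, slow++,fast++
slow=6 fast=9: a[fast]=8=a[slow] dup, fast++
slow=6 fast=10: a[fast]=11≠a[slow]=8 write a[7]=11, slow++,fast++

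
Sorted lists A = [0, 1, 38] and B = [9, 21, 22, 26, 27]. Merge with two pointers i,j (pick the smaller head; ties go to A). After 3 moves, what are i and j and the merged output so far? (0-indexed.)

i=2, j=1, merged so far=[0, 1, 9]

i=0 j=0: A[i]=0<=B[j]=9 take 0, i++
i=1 j=0: A[i]=1<=B[j]=9 take 1, i++
i=2 j=0: A[i]=38>B[j]=9 take 9, j++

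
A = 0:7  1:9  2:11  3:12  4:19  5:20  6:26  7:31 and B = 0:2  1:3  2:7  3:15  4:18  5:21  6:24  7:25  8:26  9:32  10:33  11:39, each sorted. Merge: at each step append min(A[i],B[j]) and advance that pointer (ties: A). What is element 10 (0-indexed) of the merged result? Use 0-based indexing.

merged[10] = 20

i=0 j=0: A[i]=7>B[j]=2 take 2, j++
i=0 j=1: A[i]=7>B[j]=3 take 3, j++
i=0 j=2: A[i]=7<=B[j]=7 take 7, i++
i=1 j=2: A[i]=9>B[j]=7 take 7, j++
i=1 j=3: A[i]=9<=B[j]=15 take 9, i++
i=2 j=3: A[i]=11<=B[j]=15 take 11, i++
i=3 j=3: A[i]=12<=B[j]=15 take 12, i++
i=4 j=3: A[i]=19>B[j]=15 take 15, j++
i=4 j=4: A[i]=19>B[j]=18 take 18, j++
i=4 j=5: A[i]=19<=B[j]=21 take 19, i++
i=5 j=5: A[i]=20<=B[j]=21 take 20, i++
i=6 j=5: A[i]=26>B[j]=21 take 21, j++
i=6 j=6: A[i]=26>B[j]=24 take 24, j++
i=6 j=7: A[i]=26>B[j]=25 take 25, j++
i=6 j=8: A[i]=26<=B[j]=26 take 26, i++
i=7 j=8: A[i]=31>B[j]=26 take 26, j++
i=7 j=9: A[i]=31<=B[j]=32 take 31, i++
i=8 j=9: A done, take B[j]=32, j++
i=8 j=10: A done, take B[j]=33, j++
i=8 j=11: A done, take B[j]=39, j++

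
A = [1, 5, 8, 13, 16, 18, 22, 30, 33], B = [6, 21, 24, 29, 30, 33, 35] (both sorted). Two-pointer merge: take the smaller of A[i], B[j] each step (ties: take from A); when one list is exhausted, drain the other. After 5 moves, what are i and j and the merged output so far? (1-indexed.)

[i=1,j=1] A[i]=1<=B[j]=6 take 1 → i++
[i=2,j=1] A[i]=5<=B[j]=6 take 5 → i++
[i=3,j=1] A[i]=8>B[j]=6 take 6 → j++
[i=3,j=2] A[i]=8<=B[j]=21 take 8 → i++
[i=4,j=2] A[i]=13<=B[j]=21 take 13 → i++

i=5, j=2, merged so far=[1, 5, 6, 8, 13]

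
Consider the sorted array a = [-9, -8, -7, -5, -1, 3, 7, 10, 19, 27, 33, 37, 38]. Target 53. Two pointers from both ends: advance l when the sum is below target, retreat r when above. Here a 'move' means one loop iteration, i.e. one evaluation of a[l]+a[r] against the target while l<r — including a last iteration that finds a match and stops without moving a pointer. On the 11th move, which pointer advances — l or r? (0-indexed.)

l

l=0 r=12: -9+38=29 <53, l++
l=1 r=12: -8+38=30 <53, l++
l=2 r=12: -7+38=31 <53, l++
l=3 r=12: -5+38=33 <53, l++
l=4 r=12: -1+38=37 <53, l++
l=5 r=12: 3+38=41 <53, l++
l=6 r=12: 7+38=45 <53, l++
l=7 r=12: 10+38=48 <53, l++
l=8 r=12: 19+38=57 >53, r--
l=8 r=11: 19+37=56 >53, r--
l=8 r=10: 19+33=52 <53, l++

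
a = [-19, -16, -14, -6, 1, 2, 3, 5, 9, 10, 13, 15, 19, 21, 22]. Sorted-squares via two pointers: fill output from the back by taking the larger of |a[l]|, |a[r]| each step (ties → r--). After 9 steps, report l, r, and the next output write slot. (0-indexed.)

l=0 r=14: |-19|<=|22| out[14]=484, r--
l=0 r=13: |-19|<=|21| out[13]=441, r--
l=0 r=12: |-19|<=|19| out[12]=361, r--
l=0 r=11: |-19|>|15| out[11]=361, l++
l=1 r=11: |-16|>|15| out[10]=256, l++
l=2 r=11: |-14|<=|15| out[9]=225, r--
l=2 r=10: |-14|>|13| out[8]=196, l++
l=3 r=10: |-6|<=|13| out[7]=169, r--
l=3 r=9: |-6|<=|10| out[6]=100, r--

l=3, r=8, next write slot=5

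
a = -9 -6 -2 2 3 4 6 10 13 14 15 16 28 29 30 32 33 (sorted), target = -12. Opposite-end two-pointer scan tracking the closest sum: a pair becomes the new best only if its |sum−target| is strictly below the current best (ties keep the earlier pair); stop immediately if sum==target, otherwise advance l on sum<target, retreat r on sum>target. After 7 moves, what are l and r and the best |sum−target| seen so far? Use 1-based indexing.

l=1 r=17: -9+33=24 d=36 *, r--
l=1 r=16: -9+32=23 d=35 *, r--
l=1 r=15: -9+30=21 d=33 *, r--
l=1 r=14: -9+29=20 d=32 *, r--
l=1 r=13: -9+28=19 d=31 *, r--
l=1 r=12: -9+16=7 d=19 *, r--
l=1 r=11: -9+15=6 d=18 *, r--

l=1, r=10, best |Δ|=18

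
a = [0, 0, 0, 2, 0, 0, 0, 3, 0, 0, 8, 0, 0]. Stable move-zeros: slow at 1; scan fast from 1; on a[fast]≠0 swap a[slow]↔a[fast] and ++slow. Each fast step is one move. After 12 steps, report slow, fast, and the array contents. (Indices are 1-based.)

slow=4, fast=13, a=[2, 3, 8, 0, 0, 0, 0, 0, 0, 0, 0, 0, 0]

slow=1 fast=1: a[fast]=0, fast++
slow=1 fast=2: a[fast]=0, fast++
slow=1 fast=3: a[fast]=0, fast++
slow=1 fast=4: a[fast]=2≠0 swap→a[1]=2, slow++,fast++
slow=2 fast=5: a[fast]=0, fast++
slow=2 fast=6: a[fast]=0, fast++
slow=2 fast=7: a[fast]=0, fast++
slow=2 fast=8: a[fast]=3≠0 swap→a[2]=3, slow++,fast++
slow=3 fast=9: a[fast]=0, fast++
slow=3 fast=10: a[fast]=0, fast++
slow=3 fast=11: a[fast]=8≠0 swap→a[3]=8, slow++,fast++
slow=4 fast=12: a[fast]=0, fast++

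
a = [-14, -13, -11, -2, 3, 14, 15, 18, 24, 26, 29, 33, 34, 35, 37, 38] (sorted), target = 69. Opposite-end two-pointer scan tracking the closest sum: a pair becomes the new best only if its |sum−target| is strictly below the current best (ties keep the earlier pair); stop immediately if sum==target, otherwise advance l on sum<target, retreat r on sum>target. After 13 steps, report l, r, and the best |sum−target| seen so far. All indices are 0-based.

l=0 r=15: -14+38=24 d=45 *, l++
l=1 r=15: -13+38=25 d=44 *, l++
l=2 r=15: -11+38=27 d=42 *, l++
l=3 r=15: -2+38=36 d=33 *, l++
l=4 r=15: 3+38=41 d=28 *, l++
l=5 r=15: 14+38=52 d=17 *, l++
l=6 r=15: 15+38=53 d=16 *, l++
l=7 r=15: 18+38=56 d=13 *, l++
l=8 r=15: 24+38=62 d=7 *, l++
l=9 r=15: 26+38=64 d=5 *, l++
l=10 r=15: 29+38=67 d=2 *, l++
l=11 r=15: 33+38=71 d=2, r--
l=11 r=14: 33+37=70 d=1 *, r--

l=11, r=13, best |Δ|=1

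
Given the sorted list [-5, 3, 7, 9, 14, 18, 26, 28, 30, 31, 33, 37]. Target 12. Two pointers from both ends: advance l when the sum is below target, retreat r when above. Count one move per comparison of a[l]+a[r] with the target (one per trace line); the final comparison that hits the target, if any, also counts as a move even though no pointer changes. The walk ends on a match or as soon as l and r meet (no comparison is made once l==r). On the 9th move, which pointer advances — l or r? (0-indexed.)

r

l=0 r=11: -5+37=32 >12, r--
l=0 r=10: -5+33=28 >12, r--
l=0 r=9: -5+31=26 >12, r--
l=0 r=8: -5+30=25 >12, r--
l=0 r=7: -5+28=23 >12, r--
l=0 r=6: -5+26=21 >12, r--
l=0 r=5: -5+18=13 >12, r--
l=0 r=4: -5+14=9 <12, l++
l=1 r=4: 3+14=17 >12, r--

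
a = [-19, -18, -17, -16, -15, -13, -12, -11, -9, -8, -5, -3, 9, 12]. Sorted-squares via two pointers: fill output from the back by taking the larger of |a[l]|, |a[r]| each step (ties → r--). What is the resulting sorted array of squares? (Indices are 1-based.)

[9, 25, 64, 81, 81, 121, 144, 144, 169, 225, 256, 289, 324, 361]

l=1 r=14: |-19|>|12| out[14]=361, l++
l=2 r=14: |-18|>|12| out[13]=324, l++
l=3 r=14: |-17|>|12| out[12]=289, l++
l=4 r=14: |-16|>|12| out[11]=256, l++
l=5 r=14: |-15|>|12| out[10]=225, l++
l=6 r=14: |-13|>|12| out[9]=169, l++
l=7 r=14: |-12|<=|12| out[8]=144, r--
l=7 r=13: |-12|>|9| out[7]=144, l++
l=8 r=13: |-11|>|9| out[6]=121, l++
l=9 r=13: |-9|<=|9| out[5]=81, r--
l=9 r=12: |-9|>|-3| out[4]=81, l++
l=10 r=12: |-8|>|-3| out[3]=64, l++
l=11 r=12: |-5|>|-3| out[2]=25, l++
l=12 r=12: |-3|<=|-3| out[1]=9, r--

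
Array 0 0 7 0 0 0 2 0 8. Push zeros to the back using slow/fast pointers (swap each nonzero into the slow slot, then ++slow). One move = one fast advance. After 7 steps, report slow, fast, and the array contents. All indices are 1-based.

slow=3, fast=8, a=[7, 2, 0, 0, 0, 0, 0, 0, 8]

slow=1 fast=1: a[fast]=0, fast++
slow=1 fast=2: a[fast]=0, fast++
slow=1 fast=3: a[fast]=7≠0 swap→a[1]=7, slow++,fast++
slow=2 fast=4: a[fast]=0, fast++
slow=2 fast=5: a[fast]=0, fast++
slow=2 fast=6: a[fast]=0, fast++
slow=2 fast=7: a[fast]=2≠0 swap→a[2]=2, slow++,fast++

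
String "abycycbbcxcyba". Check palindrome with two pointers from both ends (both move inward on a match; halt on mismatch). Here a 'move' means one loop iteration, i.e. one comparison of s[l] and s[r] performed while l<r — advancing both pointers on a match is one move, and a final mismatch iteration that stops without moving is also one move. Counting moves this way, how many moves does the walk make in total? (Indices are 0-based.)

l=0 r=13: 'a'=='a', l++,r--
l=1 r=12: 'b'=='b', l++,r--
l=2 r=11: 'y'=='y', l++,r--
l=3 r=10: 'c'=='c', l++,r--
l=4 r=9: 'y'!='x', stop

5 moves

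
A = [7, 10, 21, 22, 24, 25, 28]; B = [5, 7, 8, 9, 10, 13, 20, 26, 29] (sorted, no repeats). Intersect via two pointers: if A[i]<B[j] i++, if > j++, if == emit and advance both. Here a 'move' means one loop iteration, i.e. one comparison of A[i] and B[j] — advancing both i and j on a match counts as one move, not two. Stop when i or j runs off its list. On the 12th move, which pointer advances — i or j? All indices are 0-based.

j

[i=0,j=0] 7>5 → j++
[i=0,j=1] 7==7 emit → i++,j++
[i=1,j=2] 10>8 → j++
[i=1,j=3] 10>9 → j++
[i=1,j=4] 10==10 emit → i++,j++
[i=2,j=5] 21>13 → j++
[i=2,j=6] 21>20 → j++
[i=2,j=7] 21<26 → i++
[i=3,j=7] 22<26 → i++
[i=4,j=7] 24<26 → i++
[i=5,j=7] 25<26 → i++
[i=6,j=7] 28>26 → j++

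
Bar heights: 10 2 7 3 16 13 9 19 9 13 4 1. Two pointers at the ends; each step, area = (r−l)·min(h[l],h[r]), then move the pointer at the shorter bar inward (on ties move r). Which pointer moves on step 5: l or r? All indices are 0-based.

l=0 r=11: min(10,1)*11=11 best=11 *, r--
l=0 r=10: min(10,4)*10=40 best=40 *, r--
l=0 r=9: min(10,13)*9=90 best=90 *, l++
l=1 r=9: min(2,13)*8=16 best=90, l++
l=2 r=9: min(7,13)*7=49 best=90, l++

l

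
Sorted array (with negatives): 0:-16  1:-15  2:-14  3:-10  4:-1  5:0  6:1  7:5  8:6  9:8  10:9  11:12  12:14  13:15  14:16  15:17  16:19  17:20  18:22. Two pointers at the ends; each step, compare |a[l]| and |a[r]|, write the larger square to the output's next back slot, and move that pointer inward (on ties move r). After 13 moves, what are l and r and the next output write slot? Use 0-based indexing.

l=0 r=18: |-16|<=|22| out[18]=484, r--
l=0 r=17: |-16|<=|20| out[17]=400, r--
l=0 r=16: |-16|<=|19| out[16]=361, r--
l=0 r=15: |-16|<=|17| out[15]=289, r--
l=0 r=14: |-16|<=|16| out[14]=256, r--
l=0 r=13: |-16|>|15| out[13]=256, l++
l=1 r=13: |-15|<=|15| out[12]=225, r--
l=1 r=12: |-15|>|14| out[11]=225, l++
l=2 r=12: |-14|<=|14| out[10]=196, r--
l=2 r=11: |-14|>|12| out[9]=196, l++
l=3 r=11: |-10|<=|12| out[8]=144, r--
l=3 r=10: |-10|>|9| out[7]=100, l++
l=4 r=10: |-1|<=|9| out[6]=81, r--

l=4, r=9, next write slot=5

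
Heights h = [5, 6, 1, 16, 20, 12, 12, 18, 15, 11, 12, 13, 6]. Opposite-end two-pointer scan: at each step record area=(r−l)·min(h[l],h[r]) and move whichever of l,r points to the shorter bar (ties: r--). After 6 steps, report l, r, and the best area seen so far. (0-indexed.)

l=3, r=9, best area=104

[0,12] min(5,6)*12=60 best=60 * → l++
[1,12] min(6,6)*11=66 best=66 * → r--
[1,11] min(6,13)*10=60 best=66 → l++
[2,11] min(1,13)*9=9 best=66 → l++
[3,11] min(16,13)*8=104 best=104 * → r--
[3,10] min(16,12)*7=84 best=104 → r--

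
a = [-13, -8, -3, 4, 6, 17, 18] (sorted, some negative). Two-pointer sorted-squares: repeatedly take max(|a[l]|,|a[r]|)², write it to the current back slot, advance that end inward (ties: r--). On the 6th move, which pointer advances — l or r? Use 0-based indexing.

[0,6] |-13|<=|18| out[6]=324 → r--
[0,5] |-13|<=|17| out[5]=289 → r--
[0,4] |-13|>|6| out[4]=169 → l++
[1,4] |-8|>|6| out[3]=64 → l++
[2,4] |-3|<=|6| out[2]=36 → r--
[2,3] |-3|<=|4| out[1]=16 → r--

r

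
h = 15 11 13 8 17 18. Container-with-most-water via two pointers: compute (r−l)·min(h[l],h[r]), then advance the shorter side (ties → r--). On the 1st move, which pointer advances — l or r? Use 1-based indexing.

l

[1,6] min(15,18)*5=75 best=75 * → l++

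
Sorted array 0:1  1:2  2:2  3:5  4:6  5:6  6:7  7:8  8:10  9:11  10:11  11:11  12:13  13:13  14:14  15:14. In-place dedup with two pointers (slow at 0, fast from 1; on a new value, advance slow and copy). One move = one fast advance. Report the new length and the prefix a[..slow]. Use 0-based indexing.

slow=0 fast=1: a[fast]=2≠a[slow]=1 write a[1]=2, slow++,fast++
slow=1 fast=2: a[fast]=2=a[slow] dup, fast++
slow=1 fast=3: a[fast]=5≠a[slow]=2 write a[2]=5, slow++,fast++
slow=2 fast=4: a[fast]=6≠a[slow]=5 write a[3]=6, slow++,fast++
slow=3 fast=5: a[fast]=6=a[slow] dup, fast++
slow=3 fast=6: a[fast]=7≠a[slow]=6 write a[4]=7, slow++,fast++
slow=4 fast=7: a[fast]=8≠a[slow]=7 write a[5]=8, slow++,fast++
slow=5 fast=8: a[fast]=10≠a[slow]=8 write a[6]=10, slow++,fast++
slow=6 fast=9: a[fast]=11≠a[slow]=10 write a[7]=11, slow++,fast++
slow=7 fast=10: a[fast]=11=a[slow] dup, fast++
slow=7 fast=11: a[fast]=11=a[slow] dup, fast++
slow=7 fast=12: a[fast]=13≠a[slow]=11 write a[8]=13, slow++,fast++
slow=8 fast=13: a[fast]=13=a[slow] dup, fast++
slow=8 fast=14: a[fast]=14≠a[slow]=13 write a[9]=14, slow++,fast++
slow=9 fast=15: a[fast]=14=a[slow] dup, fast++

length 10; prefix = [1, 2, 5, 6, 7, 8, 10, 11, 13, 14]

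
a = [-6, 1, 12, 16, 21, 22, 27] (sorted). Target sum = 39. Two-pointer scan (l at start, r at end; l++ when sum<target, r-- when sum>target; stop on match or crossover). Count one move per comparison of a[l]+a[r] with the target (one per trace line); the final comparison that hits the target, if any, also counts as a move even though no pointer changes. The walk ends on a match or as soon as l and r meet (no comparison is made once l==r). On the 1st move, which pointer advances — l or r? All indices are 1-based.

[1,7] -6+27=21 <39 → l++

l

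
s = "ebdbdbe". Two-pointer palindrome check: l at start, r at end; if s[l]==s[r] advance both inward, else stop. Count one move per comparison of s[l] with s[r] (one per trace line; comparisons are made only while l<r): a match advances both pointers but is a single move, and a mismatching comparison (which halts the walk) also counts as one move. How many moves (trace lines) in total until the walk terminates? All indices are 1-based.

[1,7] 'e'=='e' → l++,r--
[2,6] 'b'=='b' → l++,r--
[3,5] 'd'=='d' → l++,r--

3 moves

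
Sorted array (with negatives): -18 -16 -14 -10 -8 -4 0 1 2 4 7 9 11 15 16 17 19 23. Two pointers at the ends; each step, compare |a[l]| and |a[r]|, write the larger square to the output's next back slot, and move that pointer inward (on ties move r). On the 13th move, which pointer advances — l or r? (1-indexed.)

[1,18] |-18|<=|23| out[18]=529 → r--
[1,17] |-18|<=|19| out[17]=361 → r--
[1,16] |-18|>|17| out[16]=324 → l++
[2,16] |-16|<=|17| out[15]=289 → r--
[2,15] |-16|<=|16| out[14]=256 → r--
[2,14] |-16|>|15| out[13]=256 → l++
[3,14] |-14|<=|15| out[12]=225 → r--
[3,13] |-14|>|11| out[11]=196 → l++
[4,13] |-10|<=|11| out[10]=121 → r--
[4,12] |-10|>|9| out[9]=100 → l++
[5,12] |-8|<=|9| out[8]=81 → r--
[5,11] |-8|>|7| out[7]=64 → l++
[6,11] |-4|<=|7| out[6]=49 → r--

r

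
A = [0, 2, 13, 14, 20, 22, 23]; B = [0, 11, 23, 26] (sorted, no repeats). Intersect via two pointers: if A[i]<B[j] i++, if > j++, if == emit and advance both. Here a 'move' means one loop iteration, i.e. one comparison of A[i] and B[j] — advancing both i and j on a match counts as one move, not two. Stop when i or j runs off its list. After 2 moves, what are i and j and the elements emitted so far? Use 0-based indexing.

i=0 j=0: 0==0 emit, i++,j++
i=1 j=1: 2<11, i++

i=2, j=1, emitted=[0]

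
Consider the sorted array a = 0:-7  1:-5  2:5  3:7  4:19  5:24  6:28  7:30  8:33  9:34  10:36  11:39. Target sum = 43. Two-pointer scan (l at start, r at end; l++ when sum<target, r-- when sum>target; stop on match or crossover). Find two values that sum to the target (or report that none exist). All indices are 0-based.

[0,11] -7+39=32 <43 → l++
[1,11] -5+39=34 <43 → l++
[2,11] 5+39=44 >43 → r--
[2,10] 5+36=41 <43 → l++
[3,10] 7+36=43 → found

(7, 36)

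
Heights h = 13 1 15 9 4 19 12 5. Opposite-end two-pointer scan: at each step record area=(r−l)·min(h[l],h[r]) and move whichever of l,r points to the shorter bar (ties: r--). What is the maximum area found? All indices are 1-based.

max area = 72

l=1 r=8: min(13,5)*7=35 best=35 *, r--
l=1 r=7: min(13,12)*6=72 best=72 *, r--
l=1 r=6: min(13,19)*5=65 best=72, l++
l=2 r=6: min(1,19)*4=4 best=72, l++
l=3 r=6: min(15,19)*3=45 best=72, l++
l=4 r=6: min(9,19)*2=18 best=72, l++
l=5 r=6: min(4,19)*1=4 best=72, l++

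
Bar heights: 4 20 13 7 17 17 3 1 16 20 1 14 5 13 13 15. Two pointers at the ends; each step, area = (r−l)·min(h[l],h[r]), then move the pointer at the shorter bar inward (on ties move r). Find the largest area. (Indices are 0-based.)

[0,15] min(4,15)*15=60 best=60 * → l++
[1,15] min(20,15)*14=210 best=210 * → r--
[1,14] min(20,13)*13=169 best=210 → r--
[1,13] min(20,13)*12=156 best=210 → r--
[1,12] min(20,5)*11=55 best=210 → r--
[1,11] min(20,14)*10=140 best=210 → r--
[1,10] min(20,1)*9=9 best=210 → r--
[1,9] min(20,20)*8=160 best=210 → r--
[1,8] min(20,16)*7=112 best=210 → r--
[1,7] min(20,1)*6=6 best=210 → r--
[1,6] min(20,3)*5=15 best=210 → r--
[1,5] min(20,17)*4=68 best=210 → r--
[1,4] min(20,17)*3=51 best=210 → r--
[1,3] min(20,7)*2=14 best=210 → r--
[1,2] min(20,13)*1=13 best=210 → r--

max area = 210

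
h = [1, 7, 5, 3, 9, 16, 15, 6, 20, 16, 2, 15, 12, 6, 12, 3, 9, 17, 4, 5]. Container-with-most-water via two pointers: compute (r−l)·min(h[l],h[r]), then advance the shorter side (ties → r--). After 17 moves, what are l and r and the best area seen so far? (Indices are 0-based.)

l=8, r=10, best area=192

[0,19] min(1,5)*19=19 best=19 * → l++
[1,19] min(7,5)*18=90 best=90 * → r--
[1,18] min(7,4)*17=68 best=90 → r--
[1,17] min(7,17)*16=112 best=112 * → l++
[2,17] min(5,17)*15=75 best=112 → l++
[3,17] min(3,17)*14=42 best=112 → l++
[4,17] min(9,17)*13=117 best=117 * → l++
[5,17] min(16,17)*12=192 best=192 * → l++
[6,17] min(15,17)*11=165 best=192 → l++
[7,17] min(6,17)*10=60 best=192 → l++
[8,17] min(20,17)*9=153 best=192 → r--
[8,16] min(20,9)*8=72 best=192 → r--
[8,15] min(20,3)*7=21 best=192 → r--
[8,14] min(20,12)*6=72 best=192 → r--
[8,13] min(20,6)*5=30 best=192 → r--
[8,12] min(20,12)*4=48 best=192 → r--
[8,11] min(20,15)*3=45 best=192 → r--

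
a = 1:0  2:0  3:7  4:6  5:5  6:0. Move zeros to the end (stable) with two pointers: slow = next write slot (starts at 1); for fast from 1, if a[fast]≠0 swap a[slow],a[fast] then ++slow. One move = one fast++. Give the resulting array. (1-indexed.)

[7, 6, 5, 0, 0, 0]

(s=1,f=1) a[fast]=0 → fast++
(s=1,f=2) a[fast]=0 → fast++
(s=1,f=3) a[fast]=7≠0 swap→a[1]=7 → slow++,fast++
(s=2,f=4) a[fast]=6≠0 swap→a[2]=6 → slow++,fast++
(s=3,f=5) a[fast]=5≠0 swap→a[3]=5 → slow++,fast++
(s=4,f=6) a[fast]=0 → fast++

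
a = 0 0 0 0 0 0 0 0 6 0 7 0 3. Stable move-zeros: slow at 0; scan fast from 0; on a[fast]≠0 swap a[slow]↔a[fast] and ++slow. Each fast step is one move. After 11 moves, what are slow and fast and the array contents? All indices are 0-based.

(s=0,f=0) a[fast]=0 → fast++
(s=0,f=1) a[fast]=0 → fast++
(s=0,f=2) a[fast]=0 → fast++
(s=0,f=3) a[fast]=0 → fast++
(s=0,f=4) a[fast]=0 → fast++
(s=0,f=5) a[fast]=0 → fast++
(s=0,f=6) a[fast]=0 → fast++
(s=0,f=7) a[fast]=0 → fast++
(s=0,f=8) a[fast]=6≠0 swap→a[0]=6 → slow++,fast++
(s=1,f=9) a[fast]=0 → fast++
(s=1,f=10) a[fast]=7≠0 swap→a[1]=7 → slow++,fast++

slow=2, fast=11, a=[6, 7, 0, 0, 0, 0, 0, 0, 0, 0, 0, 0, 3]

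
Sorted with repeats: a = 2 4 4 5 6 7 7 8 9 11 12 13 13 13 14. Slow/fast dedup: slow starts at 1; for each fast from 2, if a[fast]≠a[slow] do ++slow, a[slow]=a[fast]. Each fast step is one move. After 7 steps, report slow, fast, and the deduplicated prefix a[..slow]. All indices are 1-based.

slow=6, fast=9, prefix=[2, 4, 5, 6, 7, 8]

(s=1,f=2) a[fast]=4≠a[slow]=2 write a[2]=4 → slow++,fast++
(s=2,f=3) a[fast]=4=a[slow] dup → fast++
(s=2,f=4) a[fast]=5≠a[slow]=4 write a[3]=5 → slow++,fast++
(s=3,f=5) a[fast]=6≠a[slow]=5 write a[4]=6 → slow++,fast++
(s=4,f=6) a[fast]=7≠a[slow]=6 write a[5]=7 → slow++,fast++
(s=5,f=7) a[fast]=7=a[slow] dup → fast++
(s=5,f=8) a[fast]=8≠a[slow]=7 write a[6]=8 → slow++,fast++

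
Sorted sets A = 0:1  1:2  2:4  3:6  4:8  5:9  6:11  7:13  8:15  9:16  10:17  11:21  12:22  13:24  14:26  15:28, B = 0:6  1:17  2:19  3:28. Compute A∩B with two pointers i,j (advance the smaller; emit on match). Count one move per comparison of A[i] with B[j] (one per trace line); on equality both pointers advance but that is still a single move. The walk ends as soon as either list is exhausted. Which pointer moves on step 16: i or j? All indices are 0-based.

i=0 j=0: 1<6, i++
i=1 j=0: 2<6, i++
i=2 j=0: 4<6, i++
i=3 j=0: 6==6 emit, i++,j++
i=4 j=1: 8<17, i++
i=5 j=1: 9<17, i++
i=6 j=1: 11<17, i++
i=7 j=1: 13<17, i++
i=8 j=1: 15<17, i++
i=9 j=1: 16<17, i++
i=10 j=1: 17==17 emit, i++,j++
i=11 j=2: 21>19, j++
i=11 j=3: 21<28, i++
i=12 j=3: 22<28, i++
i=13 j=3: 24<28, i++
i=14 j=3: 26<28, i++

i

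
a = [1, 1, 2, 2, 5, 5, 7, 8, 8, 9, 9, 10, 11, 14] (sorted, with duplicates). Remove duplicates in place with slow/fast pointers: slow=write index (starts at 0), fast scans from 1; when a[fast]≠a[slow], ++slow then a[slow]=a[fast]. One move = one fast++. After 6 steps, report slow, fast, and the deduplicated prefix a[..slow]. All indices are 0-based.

(s=0,f=1) a[fast]=1=a[slow] dup → fast++
(s=0,f=2) a[fast]=2≠a[slow]=1 write a[1]=2 → slow++,fast++
(s=1,f=3) a[fast]=2=a[slow] dup → fast++
(s=1,f=4) a[fast]=5≠a[slow]=2 write a[2]=5 → slow++,fast++
(s=2,f=5) a[fast]=5=a[slow] dup → fast++
(s=2,f=6) a[fast]=7≠a[slow]=5 write a[3]=7 → slow++,fast++

slow=3, fast=7, prefix=[1, 2, 5, 7]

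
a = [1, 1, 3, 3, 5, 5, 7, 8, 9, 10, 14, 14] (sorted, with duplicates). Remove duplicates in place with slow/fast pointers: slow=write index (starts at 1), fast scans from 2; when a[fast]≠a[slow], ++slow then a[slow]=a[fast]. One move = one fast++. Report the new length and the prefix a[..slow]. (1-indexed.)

slow=1 fast=2: a[fast]=1=a[slow] dup, fast++
slow=1 fast=3: a[fast]=3≠a[slow]=1 write a[2]=3, slow++,fast++
slow=2 fast=4: a[fast]=3=a[slow] dup, fast++
slow=2 fast=5: a[fast]=5≠a[slow]=3 write a[3]=5, slow++,fast++
slow=3 fast=6: a[fast]=5=a[slow] dup, fast++
slow=3 fast=7: a[fast]=7≠a[slow]=5 write a[4]=7, slow++,fast++
slow=4 fast=8: a[fast]=8≠a[slow]=7 write a[5]=8, slow++,fast++
slow=5 fast=9: a[fast]=9≠a[slow]=8 write a[6]=9, slow++,fast++
slow=6 fast=10: a[fast]=10≠a[slow]=9 write a[7]=10, slow++,fast++
slow=7 fast=11: a[fast]=14≠a[slow]=10 write a[8]=14, slow++,fast++
slow=8 fast=12: a[fast]=14=a[slow] dup, fast++

length 8; prefix = [1, 3, 5, 7, 8, 9, 10, 14]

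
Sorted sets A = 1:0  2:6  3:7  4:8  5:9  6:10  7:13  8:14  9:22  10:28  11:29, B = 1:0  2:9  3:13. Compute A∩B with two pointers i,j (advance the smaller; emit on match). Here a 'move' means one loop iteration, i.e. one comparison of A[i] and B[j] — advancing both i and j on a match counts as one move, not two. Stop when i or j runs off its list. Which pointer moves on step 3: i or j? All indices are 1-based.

[i=1,j=1] 0==0 emit → i++,j++
[i=2,j=2] 6<9 → i++
[i=3,j=2] 7<9 → i++

i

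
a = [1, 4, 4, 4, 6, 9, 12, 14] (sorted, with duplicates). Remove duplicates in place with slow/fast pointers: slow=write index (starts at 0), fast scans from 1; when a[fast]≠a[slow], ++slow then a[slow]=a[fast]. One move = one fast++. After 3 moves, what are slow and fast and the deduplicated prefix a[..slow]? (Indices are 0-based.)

slow=1, fast=4, prefix=[1, 4]

(s=0,f=1) a[fast]=4≠a[slow]=1 write a[1]=4 → slow++,fast++
(s=1,f=2) a[fast]=4=a[slow] dup → fast++
(s=1,f=3) a[fast]=4=a[slow] dup → fast++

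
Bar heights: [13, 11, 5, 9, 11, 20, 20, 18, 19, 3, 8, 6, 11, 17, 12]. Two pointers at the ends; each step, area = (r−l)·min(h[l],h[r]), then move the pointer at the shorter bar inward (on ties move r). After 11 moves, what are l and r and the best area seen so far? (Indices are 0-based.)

[0,14] min(13,12)*14=168 best=168 * → r--
[0,13] min(13,17)*13=169 best=169 * → l++
[1,13] min(11,17)*12=132 best=169 → l++
[2,13] min(5,17)*11=55 best=169 → l++
[3,13] min(9,17)*10=90 best=169 → l++
[4,13] min(11,17)*9=99 best=169 → l++
[5,13] min(20,17)*8=136 best=169 → r--
[5,12] min(20,11)*7=77 best=169 → r--
[5,11] min(20,6)*6=36 best=169 → r--
[5,10] min(20,8)*5=40 best=169 → r--
[5,9] min(20,3)*4=12 best=169 → r--

l=5, r=8, best area=169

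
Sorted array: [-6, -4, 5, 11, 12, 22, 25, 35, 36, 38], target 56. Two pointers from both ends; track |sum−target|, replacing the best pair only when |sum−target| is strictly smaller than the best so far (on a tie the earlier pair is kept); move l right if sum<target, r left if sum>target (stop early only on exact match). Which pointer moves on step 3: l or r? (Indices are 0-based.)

l

l=0 r=9: -6+38=32 d=24 *, l++
l=1 r=9: -4+38=34 d=22 *, l++
l=2 r=9: 5+38=43 d=13 *, l++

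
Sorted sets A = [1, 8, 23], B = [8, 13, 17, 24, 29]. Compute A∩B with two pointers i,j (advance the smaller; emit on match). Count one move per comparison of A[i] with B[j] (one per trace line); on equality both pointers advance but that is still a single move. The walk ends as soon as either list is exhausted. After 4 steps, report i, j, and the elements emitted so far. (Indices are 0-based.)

i=2, j=3, emitted=[8]

i=0 j=0: 1<8, i++
i=1 j=0: 8==8 emit, i++,j++
i=2 j=1: 23>13, j++
i=2 j=2: 23>17, j++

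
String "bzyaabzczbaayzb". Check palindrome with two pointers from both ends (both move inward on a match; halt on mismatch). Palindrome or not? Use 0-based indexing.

palindrome

[0,14] 'b'=='b' → l++,r--
[1,13] 'z'=='z' → l++,r--
[2,12] 'y'=='y' → l++,r--
[3,11] 'a'=='a' → l++,r--
[4,10] 'a'=='a' → l++,r--
[5,9] 'b'=='b' → l++,r--
[6,8] 'z'=='z' → l++,r--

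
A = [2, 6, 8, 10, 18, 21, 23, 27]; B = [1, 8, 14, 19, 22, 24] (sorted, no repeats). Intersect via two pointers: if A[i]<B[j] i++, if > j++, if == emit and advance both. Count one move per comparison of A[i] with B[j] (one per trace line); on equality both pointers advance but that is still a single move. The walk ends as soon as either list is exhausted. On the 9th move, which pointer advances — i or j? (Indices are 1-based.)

i=1 j=1: 2>1, j++
i=1 j=2: 2<8, i++
i=2 j=2: 6<8, i++
i=3 j=2: 8==8 emit, i++,j++
i=4 j=3: 10<14, i++
i=5 j=3: 18>14, j++
i=5 j=4: 18<19, i++
i=6 j=4: 21>19, j++
i=6 j=5: 21<22, i++

i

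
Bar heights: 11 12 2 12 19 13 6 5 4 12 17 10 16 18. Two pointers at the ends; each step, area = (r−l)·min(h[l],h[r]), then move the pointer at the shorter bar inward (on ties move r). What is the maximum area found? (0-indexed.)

max area = 162

l=0 r=13: min(11,18)*13=143 best=143 *, l++
l=1 r=13: min(12,18)*12=144 best=144 *, l++
l=2 r=13: min(2,18)*11=22 best=144, l++
l=3 r=13: min(12,18)*10=120 best=144, l++
l=4 r=13: min(19,18)*9=162 best=162 *, r--
l=4 r=12: min(19,16)*8=128 best=162, r--
l=4 r=11: min(19,10)*7=70 best=162, r--
l=4 r=10: min(19,17)*6=102 best=162, r--
l=4 r=9: min(19,12)*5=60 best=162, r--
l=4 r=8: min(19,4)*4=16 best=162, r--
l=4 r=7: min(19,5)*3=15 best=162, r--
l=4 r=6: min(19,6)*2=12 best=162, r--
l=4 r=5: min(19,13)*1=13 best=162, r--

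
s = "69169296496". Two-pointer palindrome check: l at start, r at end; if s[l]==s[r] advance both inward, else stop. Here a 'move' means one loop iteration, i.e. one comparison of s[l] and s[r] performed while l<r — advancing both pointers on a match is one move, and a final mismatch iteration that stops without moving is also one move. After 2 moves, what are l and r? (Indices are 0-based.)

l=2, r=8

l=0 r=10: '6'=='6', l++,r--
l=1 r=9: '9'=='9', l++,r--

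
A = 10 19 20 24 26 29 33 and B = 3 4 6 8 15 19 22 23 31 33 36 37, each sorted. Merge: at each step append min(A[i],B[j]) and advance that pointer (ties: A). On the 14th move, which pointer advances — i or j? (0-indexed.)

i=0 j=0: A[i]=10>B[j]=3 take 3, j++
i=0 j=1: A[i]=10>B[j]=4 take 4, j++
i=0 j=2: A[i]=10>B[j]=6 take 6, j++
i=0 j=3: A[i]=10>B[j]=8 take 8, j++
i=0 j=4: A[i]=10<=B[j]=15 take 10, i++
i=1 j=4: A[i]=19>B[j]=15 take 15, j++
i=1 j=5: A[i]=19<=B[j]=19 take 19, i++
i=2 j=5: A[i]=20>B[j]=19 take 19, j++
i=2 j=6: A[i]=20<=B[j]=22 take 20, i++
i=3 j=6: A[i]=24>B[j]=22 take 22, j++
i=3 j=7: A[i]=24>B[j]=23 take 23, j++
i=3 j=8: A[i]=24<=B[j]=31 take 24, i++
i=4 j=8: A[i]=26<=B[j]=31 take 26, i++
i=5 j=8: A[i]=29<=B[j]=31 take 29, i++

i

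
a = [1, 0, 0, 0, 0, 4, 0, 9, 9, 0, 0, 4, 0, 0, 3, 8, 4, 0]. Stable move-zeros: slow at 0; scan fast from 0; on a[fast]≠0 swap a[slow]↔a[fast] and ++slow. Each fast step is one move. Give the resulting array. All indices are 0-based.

(s=0,f=0) a[fast]=1≠0 swap→a[0]=1 → slow++,fast++
(s=1,f=1) a[fast]=0 → fast++
(s=1,f=2) a[fast]=0 → fast++
(s=1,f=3) a[fast]=0 → fast++
(s=1,f=4) a[fast]=0 → fast++
(s=1,f=5) a[fast]=4≠0 swap→a[1]=4 → slow++,fast++
(s=2,f=6) a[fast]=0 → fast++
(s=2,f=7) a[fast]=9≠0 swap→a[2]=9 → slow++,fast++
(s=3,f=8) a[fast]=9≠0 swap→a[3]=9 → slow++,fast++
(s=4,f=9) a[fast]=0 → fast++
(s=4,f=10) a[fast]=0 → fast++
(s=4,f=11) a[fast]=4≠0 swap→a[4]=4 → slow++,fast++
(s=5,f=12) a[fast]=0 → fast++
(s=5,f=13) a[fast]=0 → fast++
(s=5,f=14) a[fast]=3≠0 swap→a[5]=3 → slow++,fast++
(s=6,f=15) a[fast]=8≠0 swap→a[6]=8 → slow++,fast++
(s=7,f=16) a[fast]=4≠0 swap→a[7]=4 → slow++,fast++
(s=8,f=17) a[fast]=0 → fast++

[1, 4, 9, 9, 4, 3, 8, 4, 0, 0, 0, 0, 0, 0, 0, 0, 0, 0]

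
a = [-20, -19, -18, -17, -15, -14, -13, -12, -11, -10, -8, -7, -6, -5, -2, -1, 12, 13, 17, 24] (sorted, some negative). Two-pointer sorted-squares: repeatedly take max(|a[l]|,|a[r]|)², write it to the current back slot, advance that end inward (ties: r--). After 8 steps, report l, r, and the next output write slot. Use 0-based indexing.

l=6, r=17, next write slot=11

[0,19] |-20|<=|24| out[19]=576 → r--
[0,18] |-20|>|17| out[18]=400 → l++
[1,18] |-19|>|17| out[17]=361 → l++
[2,18] |-18|>|17| out[16]=324 → l++
[3,18] |-17|<=|17| out[15]=289 → r--
[3,17] |-17|>|13| out[14]=289 → l++
[4,17] |-15|>|13| out[13]=225 → l++
[5,17] |-14|>|13| out[12]=196 → l++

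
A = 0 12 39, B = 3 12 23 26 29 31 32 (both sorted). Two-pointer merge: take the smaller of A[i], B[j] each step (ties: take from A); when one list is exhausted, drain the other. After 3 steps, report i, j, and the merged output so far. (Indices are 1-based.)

i=3, j=2, merged so far=[0, 3, 12]

i=1 j=1: A[i]=0<=B[j]=3 take 0, i++
i=2 j=1: A[i]=12>B[j]=3 take 3, j++
i=2 j=2: A[i]=12<=B[j]=12 take 12, i++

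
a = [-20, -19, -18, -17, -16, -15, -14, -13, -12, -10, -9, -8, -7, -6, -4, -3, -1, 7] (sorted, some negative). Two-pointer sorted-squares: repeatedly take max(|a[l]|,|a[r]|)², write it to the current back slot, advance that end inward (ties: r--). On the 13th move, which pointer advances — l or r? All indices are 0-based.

r

l=0 r=17: |-20|>|7| out[17]=400, l++
l=1 r=17: |-19|>|7| out[16]=361, l++
l=2 r=17: |-18|>|7| out[15]=324, l++
l=3 r=17: |-17|>|7| out[14]=289, l++
l=4 r=17: |-16|>|7| out[13]=256, l++
l=5 r=17: |-15|>|7| out[12]=225, l++
l=6 r=17: |-14|>|7| out[11]=196, l++
l=7 r=17: |-13|>|7| out[10]=169, l++
l=8 r=17: |-12|>|7| out[9]=144, l++
l=9 r=17: |-10|>|7| out[8]=100, l++
l=10 r=17: |-9|>|7| out[7]=81, l++
l=11 r=17: |-8|>|7| out[6]=64, l++
l=12 r=17: |-7|<=|7| out[5]=49, r--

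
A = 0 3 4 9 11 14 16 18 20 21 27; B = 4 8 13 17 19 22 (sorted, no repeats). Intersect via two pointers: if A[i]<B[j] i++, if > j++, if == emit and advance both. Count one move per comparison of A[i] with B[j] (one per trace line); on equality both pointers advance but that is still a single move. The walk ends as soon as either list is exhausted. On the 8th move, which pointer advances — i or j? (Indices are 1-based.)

i=1 j=1: 0<4, i++
i=2 j=1: 3<4, i++
i=3 j=1: 4==4 emit, i++,j++
i=4 j=2: 9>8, j++
i=4 j=3: 9<13, i++
i=5 j=3: 11<13, i++
i=6 j=3: 14>13, j++
i=6 j=4: 14<17, i++

i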